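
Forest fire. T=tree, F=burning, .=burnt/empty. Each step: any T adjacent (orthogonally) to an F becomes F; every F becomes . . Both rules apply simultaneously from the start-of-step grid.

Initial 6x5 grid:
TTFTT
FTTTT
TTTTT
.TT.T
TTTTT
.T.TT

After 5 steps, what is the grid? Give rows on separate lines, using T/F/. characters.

Step 1: 6 trees catch fire, 2 burn out
  FF.FT
  .FFTT
  FTTTT
  .TT.T
  TTTTT
  .T.TT
Step 2: 4 trees catch fire, 6 burn out
  ....F
  ...FT
  .FFTT
  .TT.T
  TTTTT
  .T.TT
Step 3: 4 trees catch fire, 4 burn out
  .....
  ....F
  ...FT
  .FF.T
  TTTTT
  .T.TT
Step 4: 3 trees catch fire, 4 burn out
  .....
  .....
  ....F
  ....T
  TFFTT
  .T.TT
Step 5: 4 trees catch fire, 3 burn out
  .....
  .....
  .....
  ....F
  F..FT
  .F.TT

.....
.....
.....
....F
F..FT
.F.TT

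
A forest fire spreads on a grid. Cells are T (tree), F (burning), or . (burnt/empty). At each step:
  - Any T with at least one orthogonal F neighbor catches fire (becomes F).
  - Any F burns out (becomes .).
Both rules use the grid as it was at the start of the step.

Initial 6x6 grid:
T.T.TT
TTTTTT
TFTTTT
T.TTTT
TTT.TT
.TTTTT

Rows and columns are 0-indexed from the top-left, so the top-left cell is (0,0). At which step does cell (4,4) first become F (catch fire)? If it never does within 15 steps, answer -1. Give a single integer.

Step 1: cell (4,4)='T' (+3 fires, +1 burnt)
Step 2: cell (4,4)='T' (+5 fires, +3 burnt)
Step 3: cell (4,4)='T' (+7 fires, +5 burnt)
Step 4: cell (4,4)='T' (+5 fires, +7 burnt)
Step 5: cell (4,4)='F' (+6 fires, +5 burnt)
  -> target ignites at step 5
Step 6: cell (4,4)='.' (+3 fires, +6 burnt)
Step 7: cell (4,4)='.' (+1 fires, +3 burnt)
Step 8: cell (4,4)='.' (+0 fires, +1 burnt)
  fire out at step 8

5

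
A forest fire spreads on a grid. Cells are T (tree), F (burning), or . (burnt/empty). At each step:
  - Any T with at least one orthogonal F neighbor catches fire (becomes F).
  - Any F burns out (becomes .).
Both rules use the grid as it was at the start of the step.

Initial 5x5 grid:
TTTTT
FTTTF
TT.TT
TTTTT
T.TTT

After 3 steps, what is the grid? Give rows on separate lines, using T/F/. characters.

Step 1: 6 trees catch fire, 2 burn out
  FTTTF
  .FTF.
  FT.TF
  TTTTT
  T.TTT
Step 2: 7 trees catch fire, 6 burn out
  .FTF.
  ..F..
  .F.F.
  FTTTF
  T.TTT
Step 3: 5 trees catch fire, 7 burn out
  ..F..
  .....
  .....
  .FTF.
  F.TTF

..F..
.....
.....
.FTF.
F.TTF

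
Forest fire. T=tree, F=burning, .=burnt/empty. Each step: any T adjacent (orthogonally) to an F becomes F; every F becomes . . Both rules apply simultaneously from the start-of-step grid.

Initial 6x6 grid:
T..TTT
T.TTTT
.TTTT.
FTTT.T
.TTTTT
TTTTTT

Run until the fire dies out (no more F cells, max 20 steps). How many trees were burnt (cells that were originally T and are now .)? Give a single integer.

Step 1: +1 fires, +1 burnt (F count now 1)
Step 2: +3 fires, +1 burnt (F count now 3)
Step 3: +4 fires, +3 burnt (F count now 4)
Step 4: +5 fires, +4 burnt (F count now 5)
Step 5: +4 fires, +5 burnt (F count now 4)
Step 6: +4 fires, +4 burnt (F count now 4)
Step 7: +4 fires, +4 burnt (F count now 4)
Step 8: +1 fires, +4 burnt (F count now 1)
Step 9: +0 fires, +1 burnt (F count now 0)
Fire out after step 9
Initially T: 28, now '.': 34
Total burnt (originally-T cells now '.'): 26

Answer: 26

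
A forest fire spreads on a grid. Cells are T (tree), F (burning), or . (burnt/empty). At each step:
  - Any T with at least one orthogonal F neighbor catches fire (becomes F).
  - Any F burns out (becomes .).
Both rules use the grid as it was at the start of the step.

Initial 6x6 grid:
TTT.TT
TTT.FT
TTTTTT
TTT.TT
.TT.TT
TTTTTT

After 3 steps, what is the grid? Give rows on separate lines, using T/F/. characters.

Step 1: 3 trees catch fire, 1 burn out
  TTT.FT
  TTT..F
  TTTTFT
  TTT.TT
  .TT.TT
  TTTTTT
Step 2: 4 trees catch fire, 3 burn out
  TTT..F
  TTT...
  TTTF.F
  TTT.FT
  .TT.TT
  TTTTTT
Step 3: 3 trees catch fire, 4 burn out
  TTT...
  TTT...
  TTF...
  TTT..F
  .TT.FT
  TTTTTT

TTT...
TTT...
TTF...
TTT..F
.TT.FT
TTTTTT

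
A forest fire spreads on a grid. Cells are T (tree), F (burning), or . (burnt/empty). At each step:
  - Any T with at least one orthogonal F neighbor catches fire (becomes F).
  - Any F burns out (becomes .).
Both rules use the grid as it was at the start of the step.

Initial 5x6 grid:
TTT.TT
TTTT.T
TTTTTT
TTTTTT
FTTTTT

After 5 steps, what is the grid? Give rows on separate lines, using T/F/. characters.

Step 1: 2 trees catch fire, 1 burn out
  TTT.TT
  TTTT.T
  TTTTTT
  FTTTTT
  .FTTTT
Step 2: 3 trees catch fire, 2 burn out
  TTT.TT
  TTTT.T
  FTTTTT
  .FTTTT
  ..FTTT
Step 3: 4 trees catch fire, 3 burn out
  TTT.TT
  FTTT.T
  .FTTTT
  ..FTTT
  ...FTT
Step 4: 5 trees catch fire, 4 burn out
  FTT.TT
  .FTT.T
  ..FTTT
  ...FTT
  ....FT
Step 5: 5 trees catch fire, 5 burn out
  .FT.TT
  ..FT.T
  ...FTT
  ....FT
  .....F

.FT.TT
..FT.T
...FTT
....FT
.....F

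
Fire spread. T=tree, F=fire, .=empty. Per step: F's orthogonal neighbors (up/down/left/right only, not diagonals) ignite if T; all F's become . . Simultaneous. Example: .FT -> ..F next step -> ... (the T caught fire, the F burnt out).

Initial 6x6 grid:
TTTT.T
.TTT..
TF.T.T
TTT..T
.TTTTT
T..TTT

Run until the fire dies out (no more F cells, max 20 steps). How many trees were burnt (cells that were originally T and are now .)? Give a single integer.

Step 1: +3 fires, +1 burnt (F count now 3)
Step 2: +5 fires, +3 burnt (F count now 5)
Step 3: +4 fires, +5 burnt (F count now 4)
Step 4: +3 fires, +4 burnt (F count now 3)
Step 5: +2 fires, +3 burnt (F count now 2)
Step 6: +2 fires, +2 burnt (F count now 2)
Step 7: +2 fires, +2 burnt (F count now 2)
Step 8: +1 fires, +2 burnt (F count now 1)
Step 9: +0 fires, +1 burnt (F count now 0)
Fire out after step 9
Initially T: 24, now '.': 34
Total burnt (originally-T cells now '.'): 22

Answer: 22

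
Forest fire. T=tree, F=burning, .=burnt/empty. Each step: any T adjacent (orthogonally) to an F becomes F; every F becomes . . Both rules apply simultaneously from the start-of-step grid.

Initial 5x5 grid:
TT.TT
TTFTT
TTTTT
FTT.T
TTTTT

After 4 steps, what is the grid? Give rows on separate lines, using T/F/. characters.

Step 1: 6 trees catch fire, 2 burn out
  TT.TT
  TF.FT
  FTFTT
  .FT.T
  FTTTT
Step 2: 8 trees catch fire, 6 burn out
  TF.FT
  F...F
  .F.FT
  ..F.T
  .FTTT
Step 3: 4 trees catch fire, 8 burn out
  F...F
  .....
  ....F
  ....T
  ..FTT
Step 4: 2 trees catch fire, 4 burn out
  .....
  .....
  .....
  ....F
  ...FT

.....
.....
.....
....F
...FT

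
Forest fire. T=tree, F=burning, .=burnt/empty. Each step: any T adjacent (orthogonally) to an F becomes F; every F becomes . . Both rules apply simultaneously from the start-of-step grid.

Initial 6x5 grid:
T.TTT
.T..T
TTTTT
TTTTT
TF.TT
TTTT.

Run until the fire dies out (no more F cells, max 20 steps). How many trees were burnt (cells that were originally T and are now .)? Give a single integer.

Step 1: +3 fires, +1 burnt (F count now 3)
Step 2: +5 fires, +3 burnt (F count now 5)
Step 3: +5 fires, +5 burnt (F count now 5)
Step 4: +3 fires, +5 burnt (F count now 3)
Step 5: +2 fires, +3 burnt (F count now 2)
Step 6: +1 fires, +2 burnt (F count now 1)
Step 7: +1 fires, +1 burnt (F count now 1)
Step 8: +1 fires, +1 burnt (F count now 1)
Step 9: +1 fires, +1 burnt (F count now 1)
Step 10: +0 fires, +1 burnt (F count now 0)
Fire out after step 10
Initially T: 23, now '.': 29
Total burnt (originally-T cells now '.'): 22

Answer: 22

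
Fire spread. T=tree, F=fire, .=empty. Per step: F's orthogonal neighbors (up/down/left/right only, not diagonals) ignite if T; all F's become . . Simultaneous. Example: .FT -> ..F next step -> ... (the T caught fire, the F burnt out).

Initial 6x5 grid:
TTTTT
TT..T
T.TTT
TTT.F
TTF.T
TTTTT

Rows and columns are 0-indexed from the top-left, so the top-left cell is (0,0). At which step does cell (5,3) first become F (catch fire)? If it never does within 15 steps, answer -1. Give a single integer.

Step 1: cell (5,3)='T' (+5 fires, +2 burnt)
Step 2: cell (5,3)='F' (+8 fires, +5 burnt)
  -> target ignites at step 2
Step 3: cell (5,3)='.' (+3 fires, +8 burnt)
Step 4: cell (5,3)='.' (+2 fires, +3 burnt)
Step 5: cell (5,3)='.' (+2 fires, +2 burnt)
Step 6: cell (5,3)='.' (+3 fires, +2 burnt)
Step 7: cell (5,3)='.' (+0 fires, +3 burnt)
  fire out at step 7

2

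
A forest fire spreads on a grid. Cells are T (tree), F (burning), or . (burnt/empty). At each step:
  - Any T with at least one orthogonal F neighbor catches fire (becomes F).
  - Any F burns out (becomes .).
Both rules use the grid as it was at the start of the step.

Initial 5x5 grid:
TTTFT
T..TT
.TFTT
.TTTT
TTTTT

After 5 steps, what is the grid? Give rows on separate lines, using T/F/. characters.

Step 1: 6 trees catch fire, 2 burn out
  TTF.F
  T..FT
  .F.FT
  .TFTT
  TTTTT
Step 2: 6 trees catch fire, 6 burn out
  TF...
  T...F
  ....F
  .F.FT
  TTFTT
Step 3: 4 trees catch fire, 6 burn out
  F....
  T....
  .....
  ....F
  TF.FT
Step 4: 3 trees catch fire, 4 burn out
  .....
  F....
  .....
  .....
  F...F
Step 5: 0 trees catch fire, 3 burn out
  .....
  .....
  .....
  .....
  .....

.....
.....
.....
.....
.....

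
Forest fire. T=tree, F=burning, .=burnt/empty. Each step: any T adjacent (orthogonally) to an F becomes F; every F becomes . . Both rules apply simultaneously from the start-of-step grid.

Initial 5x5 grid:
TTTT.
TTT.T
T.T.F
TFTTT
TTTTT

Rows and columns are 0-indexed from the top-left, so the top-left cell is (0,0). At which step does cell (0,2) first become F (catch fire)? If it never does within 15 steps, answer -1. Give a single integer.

Step 1: cell (0,2)='T' (+5 fires, +2 burnt)
Step 2: cell (0,2)='T' (+6 fires, +5 burnt)
Step 3: cell (0,2)='T' (+3 fires, +6 burnt)
Step 4: cell (0,2)='F' (+3 fires, +3 burnt)
  -> target ignites at step 4
Step 5: cell (0,2)='.' (+2 fires, +3 burnt)
Step 6: cell (0,2)='.' (+0 fires, +2 burnt)
  fire out at step 6

4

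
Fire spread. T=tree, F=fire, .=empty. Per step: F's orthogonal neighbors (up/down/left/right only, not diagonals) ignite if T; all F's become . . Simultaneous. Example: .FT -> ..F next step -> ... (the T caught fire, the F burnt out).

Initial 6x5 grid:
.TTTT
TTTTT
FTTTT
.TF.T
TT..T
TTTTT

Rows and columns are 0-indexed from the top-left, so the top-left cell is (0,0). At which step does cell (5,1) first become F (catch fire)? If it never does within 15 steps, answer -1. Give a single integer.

Step 1: cell (5,1)='T' (+4 fires, +2 burnt)
Step 2: cell (5,1)='T' (+4 fires, +4 burnt)
Step 3: cell (5,1)='F' (+6 fires, +4 burnt)
  -> target ignites at step 3
Step 4: cell (5,1)='.' (+5 fires, +6 burnt)
Step 5: cell (5,1)='.' (+3 fires, +5 burnt)
Step 6: cell (5,1)='.' (+1 fires, +3 burnt)
Step 7: cell (5,1)='.' (+0 fires, +1 burnt)
  fire out at step 7

3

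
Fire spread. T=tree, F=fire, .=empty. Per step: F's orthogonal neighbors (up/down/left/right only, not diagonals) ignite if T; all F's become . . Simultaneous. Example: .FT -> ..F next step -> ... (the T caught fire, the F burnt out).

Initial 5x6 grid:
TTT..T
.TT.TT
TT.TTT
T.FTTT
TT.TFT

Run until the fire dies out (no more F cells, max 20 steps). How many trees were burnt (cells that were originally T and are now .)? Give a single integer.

Answer: 11

Derivation:
Step 1: +4 fires, +2 burnt (F count now 4)
Step 2: +3 fires, +4 burnt (F count now 3)
Step 3: +2 fires, +3 burnt (F count now 2)
Step 4: +1 fires, +2 burnt (F count now 1)
Step 5: +1 fires, +1 burnt (F count now 1)
Step 6: +0 fires, +1 burnt (F count now 0)
Fire out after step 6
Initially T: 21, now '.': 20
Total burnt (originally-T cells now '.'): 11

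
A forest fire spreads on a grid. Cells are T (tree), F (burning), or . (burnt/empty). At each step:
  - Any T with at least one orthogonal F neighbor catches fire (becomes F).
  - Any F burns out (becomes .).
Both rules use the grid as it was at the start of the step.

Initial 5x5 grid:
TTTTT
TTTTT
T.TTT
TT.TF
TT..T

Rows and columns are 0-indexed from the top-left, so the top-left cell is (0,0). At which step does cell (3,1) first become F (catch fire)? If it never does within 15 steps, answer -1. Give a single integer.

Step 1: cell (3,1)='T' (+3 fires, +1 burnt)
Step 2: cell (3,1)='T' (+2 fires, +3 burnt)
Step 3: cell (3,1)='T' (+3 fires, +2 burnt)
Step 4: cell (3,1)='T' (+2 fires, +3 burnt)
Step 5: cell (3,1)='T' (+2 fires, +2 burnt)
Step 6: cell (3,1)='T' (+2 fires, +2 burnt)
Step 7: cell (3,1)='T' (+2 fires, +2 burnt)
Step 8: cell (3,1)='T' (+1 fires, +2 burnt)
Step 9: cell (3,1)='F' (+2 fires, +1 burnt)
  -> target ignites at step 9
Step 10: cell (3,1)='.' (+1 fires, +2 burnt)
Step 11: cell (3,1)='.' (+0 fires, +1 burnt)
  fire out at step 11

9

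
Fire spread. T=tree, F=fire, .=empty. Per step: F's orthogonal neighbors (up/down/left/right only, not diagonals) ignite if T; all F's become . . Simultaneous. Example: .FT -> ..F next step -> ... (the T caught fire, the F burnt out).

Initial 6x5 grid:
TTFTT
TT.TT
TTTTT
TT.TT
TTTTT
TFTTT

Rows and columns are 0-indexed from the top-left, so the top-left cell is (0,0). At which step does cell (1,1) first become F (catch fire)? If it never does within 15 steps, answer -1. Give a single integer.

Step 1: cell (1,1)='T' (+5 fires, +2 burnt)
Step 2: cell (1,1)='F' (+8 fires, +5 burnt)
  -> target ignites at step 2
Step 3: cell (1,1)='.' (+7 fires, +8 burnt)
Step 4: cell (1,1)='.' (+5 fires, +7 burnt)
Step 5: cell (1,1)='.' (+1 fires, +5 burnt)
Step 6: cell (1,1)='.' (+0 fires, +1 burnt)
  fire out at step 6

2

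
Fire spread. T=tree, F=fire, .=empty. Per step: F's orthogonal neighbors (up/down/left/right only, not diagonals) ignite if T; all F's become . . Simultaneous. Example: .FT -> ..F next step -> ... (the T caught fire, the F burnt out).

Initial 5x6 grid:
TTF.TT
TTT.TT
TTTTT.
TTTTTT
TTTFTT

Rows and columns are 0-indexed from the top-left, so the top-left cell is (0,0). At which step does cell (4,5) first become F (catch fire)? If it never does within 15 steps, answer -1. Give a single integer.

Step 1: cell (4,5)='T' (+5 fires, +2 burnt)
Step 2: cell (4,5)='F' (+8 fires, +5 burnt)
  -> target ignites at step 2
Step 3: cell (4,5)='.' (+6 fires, +8 burnt)
Step 4: cell (4,5)='.' (+3 fires, +6 burnt)
Step 5: cell (4,5)='.' (+2 fires, +3 burnt)
Step 6: cell (4,5)='.' (+1 fires, +2 burnt)
Step 7: cell (4,5)='.' (+0 fires, +1 burnt)
  fire out at step 7

2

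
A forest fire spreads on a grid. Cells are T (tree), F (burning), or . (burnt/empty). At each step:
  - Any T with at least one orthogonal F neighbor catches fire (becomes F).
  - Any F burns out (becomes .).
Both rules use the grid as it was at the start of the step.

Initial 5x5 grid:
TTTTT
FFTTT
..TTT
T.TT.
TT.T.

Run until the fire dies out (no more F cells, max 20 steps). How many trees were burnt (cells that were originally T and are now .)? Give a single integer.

Answer: 14

Derivation:
Step 1: +3 fires, +2 burnt (F count now 3)
Step 2: +3 fires, +3 burnt (F count now 3)
Step 3: +4 fires, +3 burnt (F count now 4)
Step 4: +3 fires, +4 burnt (F count now 3)
Step 5: +1 fires, +3 burnt (F count now 1)
Step 6: +0 fires, +1 burnt (F count now 0)
Fire out after step 6
Initially T: 17, now '.': 22
Total burnt (originally-T cells now '.'): 14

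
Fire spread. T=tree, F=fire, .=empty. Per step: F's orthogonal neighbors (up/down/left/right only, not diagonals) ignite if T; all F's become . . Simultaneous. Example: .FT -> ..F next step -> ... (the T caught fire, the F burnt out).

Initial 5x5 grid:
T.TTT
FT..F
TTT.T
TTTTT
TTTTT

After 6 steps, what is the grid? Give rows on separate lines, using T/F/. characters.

Step 1: 5 trees catch fire, 2 burn out
  F.TTF
  .F...
  FTT.F
  TTTTT
  TTTTT
Step 2: 4 trees catch fire, 5 burn out
  ..TF.
  .....
  .FT..
  FTTTF
  TTTTT
Step 3: 6 trees catch fire, 4 burn out
  ..F..
  .....
  ..F..
  .FTF.
  FTTTF
Step 4: 3 trees catch fire, 6 burn out
  .....
  .....
  .....
  ..F..
  .FTF.
Step 5: 1 trees catch fire, 3 burn out
  .....
  .....
  .....
  .....
  ..F..
Step 6: 0 trees catch fire, 1 burn out
  .....
  .....
  .....
  .....
  .....

.....
.....
.....
.....
.....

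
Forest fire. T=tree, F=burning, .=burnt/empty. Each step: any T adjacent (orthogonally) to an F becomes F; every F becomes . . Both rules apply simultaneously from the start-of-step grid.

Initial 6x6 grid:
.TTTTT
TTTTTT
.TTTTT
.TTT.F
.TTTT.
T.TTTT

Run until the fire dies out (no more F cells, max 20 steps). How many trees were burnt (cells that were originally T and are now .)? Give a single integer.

Step 1: +1 fires, +1 burnt (F count now 1)
Step 2: +2 fires, +1 burnt (F count now 2)
Step 3: +3 fires, +2 burnt (F count now 3)
Step 4: +4 fires, +3 burnt (F count now 4)
Step 5: +5 fires, +4 burnt (F count now 5)
Step 6: +6 fires, +5 burnt (F count now 6)
Step 7: +5 fires, +6 burnt (F count now 5)
Step 8: +1 fires, +5 burnt (F count now 1)
Step 9: +0 fires, +1 burnt (F count now 0)
Fire out after step 9
Initially T: 28, now '.': 35
Total burnt (originally-T cells now '.'): 27

Answer: 27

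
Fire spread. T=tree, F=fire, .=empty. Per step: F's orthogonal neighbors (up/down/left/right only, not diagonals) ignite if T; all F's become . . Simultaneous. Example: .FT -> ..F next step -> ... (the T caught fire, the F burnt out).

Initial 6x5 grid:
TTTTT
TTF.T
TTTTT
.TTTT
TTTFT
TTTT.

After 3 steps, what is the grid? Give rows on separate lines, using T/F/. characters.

Step 1: 7 trees catch fire, 2 burn out
  TTFTT
  TF..T
  TTFTT
  .TTFT
  TTF.F
  TTTF.
Step 2: 9 trees catch fire, 7 burn out
  TF.FT
  F...T
  TF.FT
  .TF.F
  TF...
  TTF..
Step 3: 7 trees catch fire, 9 burn out
  F...F
  ....T
  F...F
  .F...
  F....
  TF...

F...F
....T
F...F
.F...
F....
TF...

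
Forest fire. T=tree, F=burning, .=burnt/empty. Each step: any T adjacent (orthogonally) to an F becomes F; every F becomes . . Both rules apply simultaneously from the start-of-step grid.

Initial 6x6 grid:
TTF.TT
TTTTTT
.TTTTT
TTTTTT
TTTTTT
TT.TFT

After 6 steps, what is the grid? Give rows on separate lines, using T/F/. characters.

Step 1: 5 trees catch fire, 2 burn out
  TF..TT
  TTFTTT
  .TTTTT
  TTTTTT
  TTTTFT
  TT.F.F
Step 2: 7 trees catch fire, 5 burn out
  F...TT
  TF.FTT
  .TFTTT
  TTTTFT
  TTTF.F
  TT....
Step 3: 9 trees catch fire, 7 burn out
  ....TT
  F...FT
  .F.FFT
  TTFF.F
  TTF...
  TT....
Step 4: 5 trees catch fire, 9 burn out
  ....FT
  .....F
  .....F
  TF....
  TF....
  TT....
Step 5: 4 trees catch fire, 5 burn out
  .....F
  ......
  ......
  F.....
  F.....
  TF....
Step 6: 1 trees catch fire, 4 burn out
  ......
  ......
  ......
  ......
  ......
  F.....

......
......
......
......
......
F.....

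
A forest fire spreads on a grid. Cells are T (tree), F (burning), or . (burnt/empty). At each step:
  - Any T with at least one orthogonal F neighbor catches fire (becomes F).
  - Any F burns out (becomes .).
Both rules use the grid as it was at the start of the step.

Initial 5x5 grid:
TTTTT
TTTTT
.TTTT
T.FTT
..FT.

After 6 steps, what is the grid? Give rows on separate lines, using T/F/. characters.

Step 1: 3 trees catch fire, 2 burn out
  TTTTT
  TTTTT
  .TFTT
  T..FT
  ...F.
Step 2: 4 trees catch fire, 3 burn out
  TTTTT
  TTFTT
  .F.FT
  T...F
  .....
Step 3: 4 trees catch fire, 4 burn out
  TTFTT
  TF.FT
  ....F
  T....
  .....
Step 4: 4 trees catch fire, 4 burn out
  TF.FT
  F...F
  .....
  T....
  .....
Step 5: 2 trees catch fire, 4 burn out
  F...F
  .....
  .....
  T....
  .....
Step 6: 0 trees catch fire, 2 burn out
  .....
  .....
  .....
  T....
  .....

.....
.....
.....
T....
.....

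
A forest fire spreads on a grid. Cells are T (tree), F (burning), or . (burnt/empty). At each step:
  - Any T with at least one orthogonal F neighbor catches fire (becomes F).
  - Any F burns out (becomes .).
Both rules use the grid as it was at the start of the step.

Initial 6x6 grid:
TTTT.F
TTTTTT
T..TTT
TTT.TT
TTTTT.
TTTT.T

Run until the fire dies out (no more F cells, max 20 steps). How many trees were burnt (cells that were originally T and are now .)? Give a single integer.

Answer: 28

Derivation:
Step 1: +1 fires, +1 burnt (F count now 1)
Step 2: +2 fires, +1 burnt (F count now 2)
Step 3: +3 fires, +2 burnt (F count now 3)
Step 4: +4 fires, +3 burnt (F count now 4)
Step 5: +3 fires, +4 burnt (F count now 3)
Step 6: +3 fires, +3 burnt (F count now 3)
Step 7: +4 fires, +3 burnt (F count now 4)
Step 8: +4 fires, +4 burnt (F count now 4)
Step 9: +3 fires, +4 burnt (F count now 3)
Step 10: +1 fires, +3 burnt (F count now 1)
Step 11: +0 fires, +1 burnt (F count now 0)
Fire out after step 11
Initially T: 29, now '.': 35
Total burnt (originally-T cells now '.'): 28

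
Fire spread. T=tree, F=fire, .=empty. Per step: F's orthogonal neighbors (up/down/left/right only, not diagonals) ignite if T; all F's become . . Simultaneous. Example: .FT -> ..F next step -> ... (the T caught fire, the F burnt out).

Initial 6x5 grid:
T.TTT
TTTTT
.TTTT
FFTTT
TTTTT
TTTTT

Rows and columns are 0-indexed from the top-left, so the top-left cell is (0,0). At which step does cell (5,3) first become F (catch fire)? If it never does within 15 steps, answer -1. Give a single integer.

Step 1: cell (5,3)='T' (+4 fires, +2 burnt)
Step 2: cell (5,3)='T' (+6 fires, +4 burnt)
Step 3: cell (5,3)='T' (+6 fires, +6 burnt)
Step 4: cell (5,3)='F' (+6 fires, +6 burnt)
  -> target ignites at step 4
Step 5: cell (5,3)='.' (+3 fires, +6 burnt)
Step 6: cell (5,3)='.' (+1 fires, +3 burnt)
Step 7: cell (5,3)='.' (+0 fires, +1 burnt)
  fire out at step 7

4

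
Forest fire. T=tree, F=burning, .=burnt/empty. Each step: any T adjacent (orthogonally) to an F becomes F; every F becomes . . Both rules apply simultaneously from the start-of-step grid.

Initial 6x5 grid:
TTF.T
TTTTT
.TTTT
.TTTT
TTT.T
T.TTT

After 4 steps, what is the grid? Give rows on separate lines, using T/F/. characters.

Step 1: 2 trees catch fire, 1 burn out
  TF..T
  TTFTT
  .TTTT
  .TTTT
  TTT.T
  T.TTT
Step 2: 4 trees catch fire, 2 burn out
  F...T
  TF.FT
  .TFTT
  .TTTT
  TTT.T
  T.TTT
Step 3: 5 trees catch fire, 4 burn out
  ....T
  F...F
  .F.FT
  .TFTT
  TTT.T
  T.TTT
Step 4: 5 trees catch fire, 5 burn out
  ....F
  .....
  ....F
  .F.FT
  TTF.T
  T.TTT

....F
.....
....F
.F.FT
TTF.T
T.TTT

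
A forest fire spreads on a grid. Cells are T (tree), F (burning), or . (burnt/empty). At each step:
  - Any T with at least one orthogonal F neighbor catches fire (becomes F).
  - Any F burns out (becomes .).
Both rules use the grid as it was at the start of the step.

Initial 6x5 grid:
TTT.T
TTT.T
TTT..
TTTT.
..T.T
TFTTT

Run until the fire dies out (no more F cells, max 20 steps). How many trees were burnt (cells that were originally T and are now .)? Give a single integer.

Step 1: +2 fires, +1 burnt (F count now 2)
Step 2: +2 fires, +2 burnt (F count now 2)
Step 3: +2 fires, +2 burnt (F count now 2)
Step 4: +4 fires, +2 burnt (F count now 4)
Step 5: +3 fires, +4 burnt (F count now 3)
Step 6: +3 fires, +3 burnt (F count now 3)
Step 7: +2 fires, +3 burnt (F count now 2)
Step 8: +1 fires, +2 burnt (F count now 1)
Step 9: +0 fires, +1 burnt (F count now 0)
Fire out after step 9
Initially T: 21, now '.': 28
Total burnt (originally-T cells now '.'): 19

Answer: 19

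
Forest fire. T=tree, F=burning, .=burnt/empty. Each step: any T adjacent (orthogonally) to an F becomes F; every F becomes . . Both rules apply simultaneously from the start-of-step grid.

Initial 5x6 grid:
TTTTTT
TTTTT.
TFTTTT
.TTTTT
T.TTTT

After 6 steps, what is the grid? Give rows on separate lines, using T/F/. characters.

Step 1: 4 trees catch fire, 1 burn out
  TTTTTT
  TFTTT.
  F.FTTT
  .FTTTT
  T.TTTT
Step 2: 5 trees catch fire, 4 burn out
  TFTTTT
  F.FTT.
  ...FTT
  ..FTTT
  T.TTTT
Step 3: 6 trees catch fire, 5 burn out
  F.FTTT
  ...FT.
  ....FT
  ...FTT
  T.FTTT
Step 4: 5 trees catch fire, 6 burn out
  ...FTT
  ....F.
  .....F
  ....FT
  T..FTT
Step 5: 3 trees catch fire, 5 burn out
  ....FT
  ......
  ......
  .....F
  T...FT
Step 6: 2 trees catch fire, 3 burn out
  .....F
  ......
  ......
  ......
  T....F

.....F
......
......
......
T....F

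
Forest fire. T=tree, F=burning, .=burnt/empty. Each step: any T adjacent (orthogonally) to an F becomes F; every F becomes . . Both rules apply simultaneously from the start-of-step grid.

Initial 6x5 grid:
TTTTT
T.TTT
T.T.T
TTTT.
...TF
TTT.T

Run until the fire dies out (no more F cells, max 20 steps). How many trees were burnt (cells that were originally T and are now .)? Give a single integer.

Step 1: +2 fires, +1 burnt (F count now 2)
Step 2: +1 fires, +2 burnt (F count now 1)
Step 3: +1 fires, +1 burnt (F count now 1)
Step 4: +2 fires, +1 burnt (F count now 2)
Step 5: +2 fires, +2 burnt (F count now 2)
Step 6: +3 fires, +2 burnt (F count now 3)
Step 7: +4 fires, +3 burnt (F count now 4)
Step 8: +3 fires, +4 burnt (F count now 3)
Step 9: +0 fires, +3 burnt (F count now 0)
Fire out after step 9
Initially T: 21, now '.': 27
Total burnt (originally-T cells now '.'): 18

Answer: 18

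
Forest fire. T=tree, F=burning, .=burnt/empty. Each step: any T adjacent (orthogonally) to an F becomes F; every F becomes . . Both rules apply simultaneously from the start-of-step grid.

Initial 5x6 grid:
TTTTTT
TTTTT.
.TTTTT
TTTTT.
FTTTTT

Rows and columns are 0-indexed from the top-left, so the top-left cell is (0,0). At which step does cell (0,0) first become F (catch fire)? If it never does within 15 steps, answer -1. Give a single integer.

Step 1: cell (0,0)='T' (+2 fires, +1 burnt)
Step 2: cell (0,0)='T' (+2 fires, +2 burnt)
Step 3: cell (0,0)='T' (+3 fires, +2 burnt)
Step 4: cell (0,0)='T' (+4 fires, +3 burnt)
Step 5: cell (0,0)='T' (+6 fires, +4 burnt)
Step 6: cell (0,0)='F' (+4 fires, +6 burnt)
  -> target ignites at step 6
Step 7: cell (0,0)='.' (+3 fires, +4 burnt)
Step 8: cell (0,0)='.' (+1 fires, +3 burnt)
Step 9: cell (0,0)='.' (+1 fires, +1 burnt)
Step 10: cell (0,0)='.' (+0 fires, +1 burnt)
  fire out at step 10

6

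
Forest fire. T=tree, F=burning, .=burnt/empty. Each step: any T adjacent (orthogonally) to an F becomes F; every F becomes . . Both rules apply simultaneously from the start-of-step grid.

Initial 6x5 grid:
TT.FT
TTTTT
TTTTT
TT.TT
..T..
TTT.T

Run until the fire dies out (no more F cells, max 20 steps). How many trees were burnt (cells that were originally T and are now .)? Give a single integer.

Answer: 17

Derivation:
Step 1: +2 fires, +1 burnt (F count now 2)
Step 2: +3 fires, +2 burnt (F count now 3)
Step 3: +4 fires, +3 burnt (F count now 4)
Step 4: +4 fires, +4 burnt (F count now 4)
Step 5: +3 fires, +4 burnt (F count now 3)
Step 6: +1 fires, +3 burnt (F count now 1)
Step 7: +0 fires, +1 burnt (F count now 0)
Fire out after step 7
Initially T: 22, now '.': 25
Total burnt (originally-T cells now '.'): 17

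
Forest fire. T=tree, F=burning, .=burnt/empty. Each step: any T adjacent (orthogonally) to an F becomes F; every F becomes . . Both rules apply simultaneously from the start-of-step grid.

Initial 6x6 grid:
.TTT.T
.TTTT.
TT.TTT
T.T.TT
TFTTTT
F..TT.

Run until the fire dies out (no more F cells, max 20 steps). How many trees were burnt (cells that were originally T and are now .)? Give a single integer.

Answer: 23

Derivation:
Step 1: +2 fires, +2 burnt (F count now 2)
Step 2: +3 fires, +2 burnt (F count now 3)
Step 3: +3 fires, +3 burnt (F count now 3)
Step 4: +4 fires, +3 burnt (F count now 4)
Step 5: +3 fires, +4 burnt (F count now 3)
Step 6: +5 fires, +3 burnt (F count now 5)
Step 7: +2 fires, +5 burnt (F count now 2)
Step 8: +1 fires, +2 burnt (F count now 1)
Step 9: +0 fires, +1 burnt (F count now 0)
Fire out after step 9
Initially T: 24, now '.': 35
Total burnt (originally-T cells now '.'): 23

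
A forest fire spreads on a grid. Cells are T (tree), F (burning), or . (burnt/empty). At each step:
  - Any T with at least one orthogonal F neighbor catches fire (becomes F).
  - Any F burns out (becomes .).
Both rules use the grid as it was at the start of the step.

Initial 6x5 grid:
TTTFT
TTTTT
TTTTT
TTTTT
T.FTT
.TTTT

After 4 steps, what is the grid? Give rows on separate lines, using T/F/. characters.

Step 1: 6 trees catch fire, 2 burn out
  TTF.F
  TTTFT
  TTTTT
  TTFTT
  T..FT
  .TFTT
Step 2: 10 trees catch fire, 6 burn out
  TF...
  TTF.F
  TTFFT
  TF.FT
  T...F
  .F.FT
Step 3: 7 trees catch fire, 10 burn out
  F....
  TF...
  TF..F
  F...F
  T....
  ....F
Step 4: 3 trees catch fire, 7 burn out
  .....
  F....
  F....
  .....
  F....
  .....

.....
F....
F....
.....
F....
.....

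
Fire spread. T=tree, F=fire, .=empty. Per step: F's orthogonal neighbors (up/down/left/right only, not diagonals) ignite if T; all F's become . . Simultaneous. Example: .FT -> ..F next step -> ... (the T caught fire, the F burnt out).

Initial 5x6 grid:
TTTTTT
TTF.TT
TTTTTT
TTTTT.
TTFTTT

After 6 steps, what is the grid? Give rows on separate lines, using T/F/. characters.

Step 1: 6 trees catch fire, 2 burn out
  TTFTTT
  TF..TT
  TTFTTT
  TTFTT.
  TF.FTT
Step 2: 9 trees catch fire, 6 burn out
  TF.FTT
  F...TT
  TF.FTT
  TF.FT.
  F...FT
Step 3: 7 trees catch fire, 9 burn out
  F...FT
  ....TT
  F...FT
  F...F.
  .....F
Step 4: 3 trees catch fire, 7 burn out
  .....F
  ....FT
  .....F
  ......
  ......
Step 5: 1 trees catch fire, 3 burn out
  ......
  .....F
  ......
  ......
  ......
Step 6: 0 trees catch fire, 1 burn out
  ......
  ......
  ......
  ......
  ......

......
......
......
......
......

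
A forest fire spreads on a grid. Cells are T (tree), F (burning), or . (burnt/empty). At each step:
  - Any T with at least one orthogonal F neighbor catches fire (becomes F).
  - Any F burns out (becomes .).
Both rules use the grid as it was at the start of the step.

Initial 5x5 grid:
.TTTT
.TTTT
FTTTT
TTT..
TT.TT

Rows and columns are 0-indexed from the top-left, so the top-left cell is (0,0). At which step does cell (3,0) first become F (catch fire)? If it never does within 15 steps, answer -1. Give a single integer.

Step 1: cell (3,0)='F' (+2 fires, +1 burnt)
  -> target ignites at step 1
Step 2: cell (3,0)='.' (+4 fires, +2 burnt)
Step 3: cell (3,0)='.' (+5 fires, +4 burnt)
Step 4: cell (3,0)='.' (+3 fires, +5 burnt)
Step 5: cell (3,0)='.' (+2 fires, +3 burnt)
Step 6: cell (3,0)='.' (+1 fires, +2 burnt)
Step 7: cell (3,0)='.' (+0 fires, +1 burnt)
  fire out at step 7

1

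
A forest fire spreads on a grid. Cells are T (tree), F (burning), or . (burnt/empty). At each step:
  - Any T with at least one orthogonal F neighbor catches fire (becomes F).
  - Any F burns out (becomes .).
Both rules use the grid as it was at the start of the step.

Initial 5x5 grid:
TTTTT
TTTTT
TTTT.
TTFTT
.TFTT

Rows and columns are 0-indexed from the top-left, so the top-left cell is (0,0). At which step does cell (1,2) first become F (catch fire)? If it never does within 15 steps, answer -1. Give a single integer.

Step 1: cell (1,2)='T' (+5 fires, +2 burnt)
Step 2: cell (1,2)='F' (+6 fires, +5 burnt)
  -> target ignites at step 2
Step 3: cell (1,2)='.' (+4 fires, +6 burnt)
Step 4: cell (1,2)='.' (+4 fires, +4 burnt)
Step 5: cell (1,2)='.' (+2 fires, +4 burnt)
Step 6: cell (1,2)='.' (+0 fires, +2 burnt)
  fire out at step 6

2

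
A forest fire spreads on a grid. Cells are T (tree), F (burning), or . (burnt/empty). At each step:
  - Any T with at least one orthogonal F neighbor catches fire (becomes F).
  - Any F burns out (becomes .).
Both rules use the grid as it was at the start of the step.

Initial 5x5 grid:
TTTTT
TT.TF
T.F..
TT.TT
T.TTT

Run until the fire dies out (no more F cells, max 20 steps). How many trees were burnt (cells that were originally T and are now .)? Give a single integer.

Step 1: +2 fires, +2 burnt (F count now 2)
Step 2: +1 fires, +2 burnt (F count now 1)
Step 3: +1 fires, +1 burnt (F count now 1)
Step 4: +1 fires, +1 burnt (F count now 1)
Step 5: +2 fires, +1 burnt (F count now 2)
Step 6: +1 fires, +2 burnt (F count now 1)
Step 7: +1 fires, +1 burnt (F count now 1)
Step 8: +1 fires, +1 burnt (F count now 1)
Step 9: +2 fires, +1 burnt (F count now 2)
Step 10: +0 fires, +2 burnt (F count now 0)
Fire out after step 10
Initially T: 17, now '.': 20
Total burnt (originally-T cells now '.'): 12

Answer: 12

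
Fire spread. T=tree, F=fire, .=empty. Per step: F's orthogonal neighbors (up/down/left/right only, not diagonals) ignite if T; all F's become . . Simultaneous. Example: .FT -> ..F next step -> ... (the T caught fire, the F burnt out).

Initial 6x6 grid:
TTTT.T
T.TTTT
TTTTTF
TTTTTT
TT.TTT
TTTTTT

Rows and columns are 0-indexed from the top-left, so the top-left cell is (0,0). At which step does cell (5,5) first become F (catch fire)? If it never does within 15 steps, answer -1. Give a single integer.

Step 1: cell (5,5)='T' (+3 fires, +1 burnt)
Step 2: cell (5,5)='T' (+5 fires, +3 burnt)
Step 3: cell (5,5)='F' (+5 fires, +5 burnt)
  -> target ignites at step 3
Step 4: cell (5,5)='.' (+6 fires, +5 burnt)
Step 5: cell (5,5)='.' (+4 fires, +6 burnt)
Step 6: cell (5,5)='.' (+5 fires, +4 burnt)
Step 7: cell (5,5)='.' (+3 fires, +5 burnt)
Step 8: cell (5,5)='.' (+1 fires, +3 burnt)
Step 9: cell (5,5)='.' (+0 fires, +1 burnt)
  fire out at step 9

3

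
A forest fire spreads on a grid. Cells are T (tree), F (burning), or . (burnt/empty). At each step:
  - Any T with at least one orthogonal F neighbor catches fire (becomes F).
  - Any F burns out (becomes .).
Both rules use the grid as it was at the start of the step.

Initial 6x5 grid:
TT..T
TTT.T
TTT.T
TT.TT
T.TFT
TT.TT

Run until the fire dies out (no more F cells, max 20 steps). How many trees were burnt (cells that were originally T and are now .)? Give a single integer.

Step 1: +4 fires, +1 burnt (F count now 4)
Step 2: +2 fires, +4 burnt (F count now 2)
Step 3: +1 fires, +2 burnt (F count now 1)
Step 4: +1 fires, +1 burnt (F count now 1)
Step 5: +1 fires, +1 burnt (F count now 1)
Step 6: +0 fires, +1 burnt (F count now 0)
Fire out after step 6
Initially T: 22, now '.': 17
Total burnt (originally-T cells now '.'): 9

Answer: 9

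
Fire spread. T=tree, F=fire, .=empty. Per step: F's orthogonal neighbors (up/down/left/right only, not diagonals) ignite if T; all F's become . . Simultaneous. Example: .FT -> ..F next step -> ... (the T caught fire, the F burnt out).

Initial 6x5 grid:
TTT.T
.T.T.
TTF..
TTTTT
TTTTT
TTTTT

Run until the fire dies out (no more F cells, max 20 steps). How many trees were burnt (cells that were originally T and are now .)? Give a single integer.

Answer: 21

Derivation:
Step 1: +2 fires, +1 burnt (F count now 2)
Step 2: +5 fires, +2 burnt (F count now 5)
Step 3: +6 fires, +5 burnt (F count now 6)
Step 4: +6 fires, +6 burnt (F count now 6)
Step 5: +2 fires, +6 burnt (F count now 2)
Step 6: +0 fires, +2 burnt (F count now 0)
Fire out after step 6
Initially T: 23, now '.': 28
Total burnt (originally-T cells now '.'): 21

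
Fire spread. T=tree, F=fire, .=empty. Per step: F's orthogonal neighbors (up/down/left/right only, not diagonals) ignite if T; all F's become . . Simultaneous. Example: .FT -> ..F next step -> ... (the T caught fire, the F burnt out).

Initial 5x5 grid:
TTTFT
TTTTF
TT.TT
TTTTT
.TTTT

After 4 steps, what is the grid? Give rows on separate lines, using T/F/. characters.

Step 1: 4 trees catch fire, 2 burn out
  TTF.F
  TTTF.
  TT.TF
  TTTTT
  .TTTT
Step 2: 4 trees catch fire, 4 burn out
  TF...
  TTF..
  TT.F.
  TTTTF
  .TTTT
Step 3: 4 trees catch fire, 4 burn out
  F....
  TF...
  TT...
  TTTF.
  .TTTF
Step 4: 4 trees catch fire, 4 burn out
  .....
  F....
  TF...
  TTF..
  .TTF.

.....
F....
TF...
TTF..
.TTF.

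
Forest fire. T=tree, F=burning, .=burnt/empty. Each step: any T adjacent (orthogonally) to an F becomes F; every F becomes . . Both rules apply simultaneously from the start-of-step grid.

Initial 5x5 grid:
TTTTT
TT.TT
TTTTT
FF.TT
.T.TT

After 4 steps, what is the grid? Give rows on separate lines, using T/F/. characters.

Step 1: 3 trees catch fire, 2 burn out
  TTTTT
  TT.TT
  FFTTT
  ...TT
  .F.TT
Step 2: 3 trees catch fire, 3 burn out
  TTTTT
  FF.TT
  ..FTT
  ...TT
  ...TT
Step 3: 3 trees catch fire, 3 burn out
  FFTTT
  ...TT
  ...FT
  ...TT
  ...TT
Step 4: 4 trees catch fire, 3 burn out
  ..FTT
  ...FT
  ....F
  ...FT
  ...TT

..FTT
...FT
....F
...FT
...TT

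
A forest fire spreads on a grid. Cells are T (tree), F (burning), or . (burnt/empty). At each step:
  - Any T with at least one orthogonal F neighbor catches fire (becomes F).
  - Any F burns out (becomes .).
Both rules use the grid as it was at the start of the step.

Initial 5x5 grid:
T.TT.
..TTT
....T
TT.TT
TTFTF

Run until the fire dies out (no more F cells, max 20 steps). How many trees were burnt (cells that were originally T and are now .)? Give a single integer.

Answer: 13

Derivation:
Step 1: +3 fires, +2 burnt (F count now 3)
Step 2: +4 fires, +3 burnt (F count now 4)
Step 3: +2 fires, +4 burnt (F count now 2)
Step 4: +1 fires, +2 burnt (F count now 1)
Step 5: +2 fires, +1 burnt (F count now 2)
Step 6: +1 fires, +2 burnt (F count now 1)
Step 7: +0 fires, +1 burnt (F count now 0)
Fire out after step 7
Initially T: 14, now '.': 24
Total burnt (originally-T cells now '.'): 13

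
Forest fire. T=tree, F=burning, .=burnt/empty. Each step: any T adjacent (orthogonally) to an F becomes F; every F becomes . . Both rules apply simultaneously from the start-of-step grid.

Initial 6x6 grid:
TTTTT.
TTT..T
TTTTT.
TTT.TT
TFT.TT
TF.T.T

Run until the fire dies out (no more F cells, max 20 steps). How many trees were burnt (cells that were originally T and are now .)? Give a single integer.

Step 1: +4 fires, +2 burnt (F count now 4)
Step 2: +3 fires, +4 burnt (F count now 3)
Step 3: +3 fires, +3 burnt (F count now 3)
Step 4: +4 fires, +3 burnt (F count now 4)
Step 5: +3 fires, +4 burnt (F count now 3)
Step 6: +2 fires, +3 burnt (F count now 2)
Step 7: +3 fires, +2 burnt (F count now 3)
Step 8: +1 fires, +3 burnt (F count now 1)
Step 9: +1 fires, +1 burnt (F count now 1)
Step 10: +0 fires, +1 burnt (F count now 0)
Fire out after step 10
Initially T: 26, now '.': 34
Total burnt (originally-T cells now '.'): 24

Answer: 24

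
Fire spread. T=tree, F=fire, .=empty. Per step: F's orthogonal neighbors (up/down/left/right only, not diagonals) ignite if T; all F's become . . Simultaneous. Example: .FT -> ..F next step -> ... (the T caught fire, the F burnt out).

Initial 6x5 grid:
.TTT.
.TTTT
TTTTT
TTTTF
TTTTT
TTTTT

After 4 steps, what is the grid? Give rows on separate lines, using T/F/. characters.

Step 1: 3 trees catch fire, 1 burn out
  .TTT.
  .TTTT
  TTTTF
  TTTF.
  TTTTF
  TTTTT
Step 2: 5 trees catch fire, 3 burn out
  .TTT.
  .TTTF
  TTTF.
  TTF..
  TTTF.
  TTTTF
Step 3: 5 trees catch fire, 5 burn out
  .TTT.
  .TTF.
  TTF..
  TF...
  TTF..
  TTTF.
Step 4: 6 trees catch fire, 5 burn out
  .TTF.
  .TF..
  TF...
  F....
  TF...
  TTF..

.TTF.
.TF..
TF...
F....
TF...
TTF..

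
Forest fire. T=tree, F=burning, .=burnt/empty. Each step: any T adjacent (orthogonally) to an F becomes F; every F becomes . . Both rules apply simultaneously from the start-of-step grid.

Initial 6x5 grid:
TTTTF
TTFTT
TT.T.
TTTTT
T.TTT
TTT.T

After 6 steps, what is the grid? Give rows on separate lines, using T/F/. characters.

Step 1: 5 trees catch fire, 2 burn out
  TTFF.
  TF.FF
  TT.T.
  TTTTT
  T.TTT
  TTT.T
Step 2: 4 trees catch fire, 5 burn out
  TF...
  F....
  TF.F.
  TTTTT
  T.TTT
  TTT.T
Step 3: 4 trees catch fire, 4 burn out
  F....
  .....
  F....
  TFTFT
  T.TTT
  TTT.T
Step 4: 4 trees catch fire, 4 burn out
  .....
  .....
  .....
  F.F.F
  T.TFT
  TTT.T
Step 5: 3 trees catch fire, 4 burn out
  .....
  .....
  .....
  .....
  F.F.F
  TTT.T
Step 6: 3 trees catch fire, 3 burn out
  .....
  .....
  .....
  .....
  .....
  FTF.F

.....
.....
.....
.....
.....
FTF.F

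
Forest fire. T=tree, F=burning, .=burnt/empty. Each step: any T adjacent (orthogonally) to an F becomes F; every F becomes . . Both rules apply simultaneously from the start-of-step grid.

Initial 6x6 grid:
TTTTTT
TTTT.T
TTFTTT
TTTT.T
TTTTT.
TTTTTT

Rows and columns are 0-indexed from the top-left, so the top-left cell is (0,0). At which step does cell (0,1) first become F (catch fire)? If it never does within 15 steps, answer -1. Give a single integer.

Step 1: cell (0,1)='T' (+4 fires, +1 burnt)
Step 2: cell (0,1)='T' (+8 fires, +4 burnt)
Step 3: cell (0,1)='F' (+8 fires, +8 burnt)
  -> target ignites at step 3
Step 4: cell (0,1)='.' (+8 fires, +8 burnt)
Step 5: cell (0,1)='.' (+3 fires, +8 burnt)
Step 6: cell (0,1)='.' (+1 fires, +3 burnt)
Step 7: cell (0,1)='.' (+0 fires, +1 burnt)
  fire out at step 7

3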